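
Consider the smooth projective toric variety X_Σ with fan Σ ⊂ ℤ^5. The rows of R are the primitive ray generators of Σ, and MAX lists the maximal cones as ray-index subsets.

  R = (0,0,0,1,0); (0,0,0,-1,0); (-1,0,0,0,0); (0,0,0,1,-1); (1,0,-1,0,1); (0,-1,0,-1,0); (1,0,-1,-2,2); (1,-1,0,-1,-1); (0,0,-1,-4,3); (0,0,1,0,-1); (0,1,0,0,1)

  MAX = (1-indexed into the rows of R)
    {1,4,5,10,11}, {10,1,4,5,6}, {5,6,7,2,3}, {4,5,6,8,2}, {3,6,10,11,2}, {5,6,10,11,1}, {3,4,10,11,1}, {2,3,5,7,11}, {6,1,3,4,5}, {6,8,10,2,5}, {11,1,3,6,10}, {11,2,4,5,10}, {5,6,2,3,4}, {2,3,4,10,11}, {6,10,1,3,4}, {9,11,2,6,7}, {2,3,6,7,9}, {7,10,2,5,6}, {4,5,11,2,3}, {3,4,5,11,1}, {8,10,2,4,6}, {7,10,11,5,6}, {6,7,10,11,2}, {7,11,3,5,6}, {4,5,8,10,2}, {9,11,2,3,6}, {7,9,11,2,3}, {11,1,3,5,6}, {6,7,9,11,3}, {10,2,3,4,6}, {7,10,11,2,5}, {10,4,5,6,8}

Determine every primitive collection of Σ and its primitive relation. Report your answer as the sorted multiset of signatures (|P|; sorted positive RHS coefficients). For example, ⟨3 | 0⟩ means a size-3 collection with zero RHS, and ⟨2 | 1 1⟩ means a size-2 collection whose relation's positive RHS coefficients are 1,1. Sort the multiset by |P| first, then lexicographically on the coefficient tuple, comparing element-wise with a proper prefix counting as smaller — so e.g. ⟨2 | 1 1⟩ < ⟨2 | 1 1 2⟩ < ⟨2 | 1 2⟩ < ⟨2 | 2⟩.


The 18 primitive collections of Σ (r=11, n=5):

  P = {1,2}:  v_{1} + v_{2} = 0 — sig = ⟨2 | 0⟩
  P = {4,7}:  v_{4} + v_{7} = v_{2} + v_{5} — sig = ⟨2 | 1 1⟩
  P = {1,7}:  v_{1} + v_{7} = v_{5} + v_{6} + v_{11} — sig = ⟨2 | 1 1 1⟩
  P = {3,8}:  v_{3} + v_{8} = v_{2} + v_{4} + v_{6} — sig = ⟨2 | 1 1 1⟩
  P = {4,9}:  v_{4} + v_{9} = v_{2} + v_{3} + v_{7} — sig = ⟨2 | 1 1 1⟩
  P = {8,11}:  v_{8} + v_{11} = v_{2} + v_{5} + v_{10} — sig = ⟨2 | 1 1 1⟩
  P = {1,8}:  v_{1} + v_{8} = v_{4} + v_{5} + v_{6} + v_{10} — sig = ⟨2 | 1 1 1 1⟩
  P = {1,9}:  v_{1} + v_{9} = v_{3} + v_{6} + v_{7} + v_{11} — sig = ⟨2 | 1 1 1 1⟩
  P = {8,9}:  v_{8} + v_{9} = 2·v_{2} + v_{6} + v_{7} — sig = ⟨2 | 1 1 2⟩
  P = {7,8}:  v_{7} + v_{8} = 2·v_{2} + 2·v_{5} + v_{6} + v_{10} — sig = ⟨2 | 1 1 2 2⟩
  P = {5,9}:  v_{5} + v_{9} = v_{3} + 2·v_{7} — sig = ⟨2 | 1 2⟩
  P = {9,10}:  v_{9} + v_{10} = 2·v_{2} + 2·v_{6} + 2·v_{11} — sig = ⟨2 | 2 2 2⟩
  P = {3,5,10}:  v_{3} + v_{5} + v_{10} = 0 — sig = ⟨3 | 0⟩
  P = {4,6,11}:  v_{4} + v_{6} + v_{11} = 0 — sig = ⟨3 | 0⟩
  P = {3,7,10}:  v_{3} + v_{7} + v_{10} = v_{2} + v_{6} + v_{11} — sig = ⟨3 | 1 1 1⟩
  P = {2,5,6,11}:  v_{2} + v_{5} + v_{6} + v_{11} = v_{7} — sig = ⟨4 | 1⟩
  P = {2,3,6,7,11}:  v_{2} + v_{3} + v_{6} + v_{7} + v_{11} = v_{9} — sig = ⟨5 | 1⟩
  P = {2,4,5,6,10}:  v_{2} + v_{4} + v_{5} + v_{6} + v_{10} = v_{8} — sig = ⟨5 | 1⟩

Signatures (|P|; sorted positive RHS coefficients), sorted:
{ ⟨2 | 0⟩,  ⟨2 | 1 1⟩,  ⟨2 | 1 1 1⟩ ×4,  ⟨2 | 1 1 1 1⟩ ×2,  ⟨2 | 1 1 2⟩,  ⟨2 | 1 1 2 2⟩,  ⟨2 | 1 2⟩,  ⟨2 | 2 2 2⟩,  ⟨3 | 0⟩ ×2,  ⟨3 | 1 1 1⟩,  ⟨4 | 1⟩,  ⟨5 | 1⟩ ×2 }


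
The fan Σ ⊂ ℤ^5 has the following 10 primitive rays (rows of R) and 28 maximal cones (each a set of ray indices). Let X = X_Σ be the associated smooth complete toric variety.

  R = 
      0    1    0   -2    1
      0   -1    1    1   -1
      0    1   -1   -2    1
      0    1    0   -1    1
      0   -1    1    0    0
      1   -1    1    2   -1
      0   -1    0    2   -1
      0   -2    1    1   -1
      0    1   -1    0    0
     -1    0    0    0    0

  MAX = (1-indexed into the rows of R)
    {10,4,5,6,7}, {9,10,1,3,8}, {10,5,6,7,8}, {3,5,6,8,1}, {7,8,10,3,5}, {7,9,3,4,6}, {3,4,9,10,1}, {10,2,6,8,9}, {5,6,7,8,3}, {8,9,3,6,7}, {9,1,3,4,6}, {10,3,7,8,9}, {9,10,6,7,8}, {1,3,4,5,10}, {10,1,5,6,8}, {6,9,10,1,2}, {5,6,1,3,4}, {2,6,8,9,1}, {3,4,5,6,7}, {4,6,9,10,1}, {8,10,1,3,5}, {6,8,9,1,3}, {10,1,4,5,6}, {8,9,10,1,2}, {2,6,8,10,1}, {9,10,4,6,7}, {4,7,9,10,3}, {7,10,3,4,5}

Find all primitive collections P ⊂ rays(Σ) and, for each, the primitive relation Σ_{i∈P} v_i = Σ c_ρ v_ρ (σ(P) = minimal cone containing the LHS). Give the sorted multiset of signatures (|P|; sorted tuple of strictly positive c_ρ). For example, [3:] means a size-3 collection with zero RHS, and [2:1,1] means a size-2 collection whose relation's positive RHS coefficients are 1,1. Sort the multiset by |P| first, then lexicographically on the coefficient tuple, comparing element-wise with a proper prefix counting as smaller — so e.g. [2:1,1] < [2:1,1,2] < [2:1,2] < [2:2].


Σ has 9 primitive collections:

  P={1,7}:  v_{1} + v_{7} = 0  so sig = [2:]
  P={5,9}:  v_{5} + v_{9} = 0  so sig = [2:]
  P={4,8}:  v_{4} + v_{8} = v_{5}  so sig = [2:1]
  P={2,3}:  v_{2} + v_{3} = v_{1} + v_{8} + v_{9}  so sig = [2:1,1,1]
  P={2,4}:  v_{2} + v_{4} = v_{1} + v_{6} + v_{10}  so sig = [2:1,1,1]
  P={2,5}:  v_{2} + v_{5} = v_{1} + v_{6} + v_{8} + v_{10}  so sig = [2:1,1,1,1]
  P={2,7}:  v_{2} + v_{7} = v_{6} + v_{8} + v_{9} + v_{10}  so sig = [2:1,1,1,1]
  P={3,6,10}:  v_{3} + v_{6} + v_{10} = 0  so sig = [3:]
  P={1,6,8,9,10}:  v_{1} + v_{6} + v_{8} + v_{9} + v_{10} = v_{2}  so sig = [5:1]

so the primitive-relation signature multiset is
    |P|=2: 7 collections, coeffs (), (), (1), (1,1,1), (1,1,1), (1,1,1,1), (1,1,1,1)
    |P|=3: 1 collection, coeffs ()
    |P|=5: 1 collection, coeffs (1)


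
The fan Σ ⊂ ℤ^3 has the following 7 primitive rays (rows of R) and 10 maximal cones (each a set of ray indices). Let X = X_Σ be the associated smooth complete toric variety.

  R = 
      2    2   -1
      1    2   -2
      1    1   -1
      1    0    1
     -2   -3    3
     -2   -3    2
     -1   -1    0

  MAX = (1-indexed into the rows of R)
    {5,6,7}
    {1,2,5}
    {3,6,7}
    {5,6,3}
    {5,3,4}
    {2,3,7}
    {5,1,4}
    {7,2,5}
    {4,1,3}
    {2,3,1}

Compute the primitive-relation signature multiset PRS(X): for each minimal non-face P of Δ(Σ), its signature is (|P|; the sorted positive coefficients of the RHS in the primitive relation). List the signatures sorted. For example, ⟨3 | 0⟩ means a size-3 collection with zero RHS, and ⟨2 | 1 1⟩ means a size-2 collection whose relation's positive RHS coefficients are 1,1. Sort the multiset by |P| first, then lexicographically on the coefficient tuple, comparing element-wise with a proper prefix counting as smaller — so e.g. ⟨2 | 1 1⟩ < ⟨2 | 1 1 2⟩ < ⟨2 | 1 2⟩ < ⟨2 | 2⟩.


Minimal non-faces — 9 found among 7 rays, 10 max cones:

  {1,7}:  v_{1} + v_{7} = v_{3}  ⇒ sig = ⟨2 | 1⟩
  {2,4}:  v_{2} + v_{4} = v_{1}  ⇒ sig = ⟨2 | 1⟩
  {2,6}:  v_{2} + v_{6} = v_{7}  ⇒ sig = ⟨2 | 1⟩
  {1,6}:  v_{1} + v_{6} = 2·v_{3} + v_{5}  ⇒ sig = ⟨2 | 1 2⟩
  {4,7}:  v_{4} + v_{7} = 2·v_{3} + v_{5}  ⇒ sig = ⟨2 | 1 2⟩
  {4,6}:  v_{4} + v_{6} = 3·v_{3} + 2·v_{5}  ⇒ sig = ⟨2 | 2 3⟩
  {2,3,5}:  v_{2} + v_{3} + v_{5} = 0  ⇒ sig = ⟨3 | 0⟩
  {1,3,5}:  v_{1} + v_{3} + v_{5} = v_{4}  ⇒ sig = ⟨3 | 1⟩
  {3,5,7}:  v_{3} + v_{5} + v_{7} = v_{6}  ⇒ sig = ⟨3 | 1⟩

Hence PRS(X_Σ) =
{ ⟨2 | 1⟩ ×3,  ⟨2 | 1 2⟩ ×2,  ⟨2 | 2 3⟩,  ⟨3 | 0⟩,  ⟨3 | 1⟩ ×2 }


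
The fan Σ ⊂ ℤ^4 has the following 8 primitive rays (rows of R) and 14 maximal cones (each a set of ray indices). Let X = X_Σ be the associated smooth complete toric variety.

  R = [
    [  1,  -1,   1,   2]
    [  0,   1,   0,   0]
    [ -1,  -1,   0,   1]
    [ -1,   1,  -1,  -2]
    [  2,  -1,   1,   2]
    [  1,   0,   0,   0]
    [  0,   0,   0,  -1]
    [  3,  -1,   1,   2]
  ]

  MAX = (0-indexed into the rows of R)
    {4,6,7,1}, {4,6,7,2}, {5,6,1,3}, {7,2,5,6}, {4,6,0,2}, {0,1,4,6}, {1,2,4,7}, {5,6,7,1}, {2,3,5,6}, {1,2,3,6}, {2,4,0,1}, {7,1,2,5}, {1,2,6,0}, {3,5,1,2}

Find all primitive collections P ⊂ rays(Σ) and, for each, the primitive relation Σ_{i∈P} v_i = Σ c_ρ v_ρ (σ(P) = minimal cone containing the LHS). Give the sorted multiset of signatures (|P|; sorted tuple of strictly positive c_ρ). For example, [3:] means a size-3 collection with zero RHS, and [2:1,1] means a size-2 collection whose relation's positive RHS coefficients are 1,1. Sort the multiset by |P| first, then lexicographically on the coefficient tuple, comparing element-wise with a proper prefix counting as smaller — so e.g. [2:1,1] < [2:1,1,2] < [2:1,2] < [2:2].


Minimal non-faces — 9 found among 8 rays, 14 max cones:

  P = {0,3}:  v_{0} + v_{3} = 0  →  sig = [2:]
  P = {0,5}:  v_{0} + v_{5} = v_{4}  →  sig = [2:1]
  P = {3,4}:  v_{3} + v_{4} = v_{5}  →  sig = [2:1]
  P = {4,5}:  v_{4} + v_{5} = v_{7}  →  sig = [2:1]
  P = {0,7}:  v_{0} + v_{7} = 2·v_{4}  →  sig = [2:2]
  P = {3,7}:  v_{3} + v_{7} = 2·v_{5}  →  sig = [2:2]
  P = {1,2,5,6}:  v_{1} + v_{2} + v_{5} + v_{6} = 0  →  sig = [4:]
  P = {1,2,4,6}:  v_{1} + v_{2} + v_{4} + v_{6} = v_{0}  →  sig = [4:1]
  P = {1,2,6,7}:  v_{1} + v_{2} + v_{6} + v_{7} = v_{4}  →  sig = [4:1]

Sorted signature multiset PRS(X):
[[2:], [2:1], [2:1], [2:1], [2:2], [2:2], [4:], [4:1], [4:1]]


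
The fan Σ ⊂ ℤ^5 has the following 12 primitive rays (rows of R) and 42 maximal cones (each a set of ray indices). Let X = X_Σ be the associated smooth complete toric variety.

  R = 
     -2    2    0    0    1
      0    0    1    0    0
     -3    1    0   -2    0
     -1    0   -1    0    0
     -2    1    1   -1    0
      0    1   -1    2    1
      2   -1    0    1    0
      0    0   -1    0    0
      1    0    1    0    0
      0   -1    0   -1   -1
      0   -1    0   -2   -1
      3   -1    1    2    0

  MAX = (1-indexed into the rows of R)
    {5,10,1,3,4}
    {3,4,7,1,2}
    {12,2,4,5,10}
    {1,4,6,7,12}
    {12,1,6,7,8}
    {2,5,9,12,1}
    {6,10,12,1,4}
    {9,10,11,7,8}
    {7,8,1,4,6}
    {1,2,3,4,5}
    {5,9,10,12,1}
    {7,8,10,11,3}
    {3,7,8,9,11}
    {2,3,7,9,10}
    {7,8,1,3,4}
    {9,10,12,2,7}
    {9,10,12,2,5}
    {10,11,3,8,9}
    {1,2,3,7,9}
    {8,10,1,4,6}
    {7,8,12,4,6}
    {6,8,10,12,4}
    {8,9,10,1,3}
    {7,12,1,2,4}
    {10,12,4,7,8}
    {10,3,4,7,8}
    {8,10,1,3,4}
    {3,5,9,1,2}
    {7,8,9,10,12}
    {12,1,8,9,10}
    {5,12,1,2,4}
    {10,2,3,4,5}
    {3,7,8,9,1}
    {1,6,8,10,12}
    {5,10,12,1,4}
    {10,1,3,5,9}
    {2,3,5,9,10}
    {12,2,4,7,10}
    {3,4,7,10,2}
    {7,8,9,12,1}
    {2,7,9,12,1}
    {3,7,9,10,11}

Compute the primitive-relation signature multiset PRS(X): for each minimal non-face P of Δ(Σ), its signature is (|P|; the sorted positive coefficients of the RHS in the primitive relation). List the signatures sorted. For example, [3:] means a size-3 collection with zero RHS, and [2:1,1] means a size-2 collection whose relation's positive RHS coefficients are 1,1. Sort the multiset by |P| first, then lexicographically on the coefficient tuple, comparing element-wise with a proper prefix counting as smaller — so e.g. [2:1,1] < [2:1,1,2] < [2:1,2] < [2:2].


Σ has 20 primitive collections:

  P = {2,8}:  v_{2} + v_{8} = 0  ⇒ sig = [2:]
  P = {4,9}:  v_{4} + v_{9} = 0  ⇒ sig = [2:]
  P = {3,12}:  v_{3} + v_{12} = v_{2}  ⇒ sig = [2:1]
  P = {5,7}:  v_{5} + v_{7} = v_{2}  ⇒ sig = [2:1]
  P = {6,11}:  v_{6} + v_{11} = v_{8}  ⇒ sig = [2:1]
  P = {3,6}:  v_{3} + v_{6} = v_{1} + v_{4}  ⇒ sig = [2:1,1]
  P = {5,8}:  v_{5} + v_{8} = v_{1} + v_{10}  ⇒ sig = [2:1,1]
  P = {1,11}:  v_{1} + v_{11} = v_{3} + v_{8} + v_{9}  ⇒ sig = [2:1,1,1]
  P = {2,6}:  v_{2} + v_{6} = v_{1} + v_{4} + v_{12}  ⇒ sig = [2:1,1,1]
  P = {5,11}:  v_{5} + v_{11} = v_{3} + v_{9} + v_{10}  ⇒ sig = [2:1,1,1]
  P = {6,9}:  v_{6} + v_{9} = v_{1} + v_{8} + v_{12}  ⇒ sig = [2:1,1,1]
  P = {11,12}:  v_{11} + v_{12} = v_{7} + v_{9} + v_{10}  ⇒ sig = [2:1,1,1]
  P = {2,11}:  v_{2} + v_{11} = v_{3} + v_{7} + v_{9} + v_{10}  ⇒ sig = [2:1,1,1,1]
  P = {4,11}:  v_{4} + v_{11} = v_{3} + v_{7} + v_{8} + v_{10}  ⇒ sig = [2:1,1,1,1]
  P = {5,6}:  v_{5} + v_{6} = 2·v_{1} + v_{4} + v_{10} + v_{12}  ⇒ sig = [2:1,1,1,2]
  P = {1,7,10}:  v_{1} + v_{7} + v_{10} = 0  ⇒ sig = [3:]
  P = {1,2,10}:  v_{1} + v_{2} + v_{10} = v_{5}  ⇒ sig = [3:1]
  P = {6,7,10}:  v_{6} + v_{7} + v_{10} = v_{4} + v_{8} + v_{12}  ⇒ sig = [3:1,1,1]
  P = {1,4,8,12}:  v_{1} + v_{4} + v_{8} + v_{12} = v_{6}  ⇒ sig = [4:1]
  P = {3,7,8,9,10}:  v_{3} + v_{7} + v_{8} + v_{9} + v_{10} = v_{11}  ⇒ sig = [5:1]

Hence PRS(X_Σ) =
    [2:]
    [2:]
    [2:1]
    [2:1]
    [2:1]
    [2:1,1]
    [2:1,1]
    [2:1,1,1]
    [2:1,1,1]
    [2:1,1,1]
    [2:1,1,1]
    [2:1,1,1]
    [2:1,1,1,1]
    [2:1,1,1,1]
    [2:1,1,1,2]
    [3:]
    [3:1]
    [3:1,1,1]
    [4:1]
    [5:1]


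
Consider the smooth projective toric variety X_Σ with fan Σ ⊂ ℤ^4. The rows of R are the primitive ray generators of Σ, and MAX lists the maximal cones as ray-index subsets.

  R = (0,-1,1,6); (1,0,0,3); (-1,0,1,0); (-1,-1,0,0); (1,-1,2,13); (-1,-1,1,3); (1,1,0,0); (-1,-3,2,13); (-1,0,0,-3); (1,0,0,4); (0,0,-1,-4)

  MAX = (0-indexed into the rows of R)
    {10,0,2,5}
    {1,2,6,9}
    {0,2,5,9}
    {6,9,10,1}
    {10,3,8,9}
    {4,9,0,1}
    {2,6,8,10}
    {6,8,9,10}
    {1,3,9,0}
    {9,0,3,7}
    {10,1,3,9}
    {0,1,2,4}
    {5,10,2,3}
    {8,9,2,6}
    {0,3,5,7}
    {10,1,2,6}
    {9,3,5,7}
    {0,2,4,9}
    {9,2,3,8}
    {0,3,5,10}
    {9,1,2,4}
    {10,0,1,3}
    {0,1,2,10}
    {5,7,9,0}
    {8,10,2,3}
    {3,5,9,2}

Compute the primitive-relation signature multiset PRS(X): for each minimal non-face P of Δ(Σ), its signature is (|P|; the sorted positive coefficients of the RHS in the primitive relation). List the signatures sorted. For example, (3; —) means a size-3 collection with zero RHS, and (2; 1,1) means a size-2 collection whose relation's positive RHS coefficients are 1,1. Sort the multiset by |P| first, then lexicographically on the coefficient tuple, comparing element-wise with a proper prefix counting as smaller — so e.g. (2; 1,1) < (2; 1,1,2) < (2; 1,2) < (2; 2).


Σ has 25 primitive collections:

  P={1,8}:  v_{1} + v_{8} = 0  so sig = (2; —)
  P={3,6}:  v_{3} + v_{6} = 0  so sig = (2; —)
  P={0,8}:  v_{0} + v_{8} = v_{5}  so sig = (2; 1)
  P={1,5}:  v_{1} + v_{5} = v_{0}  so sig = (2; 1)
  P={4,10}:  v_{4} + v_{10} = v_{0} + v_{1}  so sig = (2; 1,1)
  P={5,6}:  v_{5} + v_{6} = v_{1} + v_{2}  so sig = (2; 1,1)
  P={5,8}:  v_{5} + v_{8} = v_{2} + v_{3}  so sig = (2; 1,1)
  P={3,4}:  v_{3} + v_{4} = v_{0} + v_{5} + v_{9}  so sig = (2; 1,1,1)
  P={4,8}:  v_{4} + v_{8} = v_{0} + v_{2} + v_{9}  so sig = (2; 1,1,1)
  P={6,7}:  v_{6} + v_{7} = v_{0} + v_{5} + v_{9}  so sig = (2; 1,1,1)
  P={1,7}:  v_{1} + v_{7} = 2·v_{0} + v_{3} + v_{9}  so sig = (2; 1,1,2)
  P={4,5}:  v_{4} + v_{5} = 2·v_{0} + v_{2} + v_{9}  so sig = (2; 1,1,2)
  P={7,8}:  v_{7} + v_{8} = v_{3} + 2·v_{5} + v_{9}  so sig = (2; 1,1,2)
  P={7,10}:  v_{7} + v_{10} = v_{0} + v_{1} + 2·v_{3}  so sig = (2; 1,1,2)
  P={0,6}:  v_{0} + v_{6} = 2·v_{1} + v_{2}  so sig = (2; 1,2)
  P={4,6}:  v_{4} + v_{6} = 3·v_{1} + 2·v_{2} + v_{9}  so sig = (2; 1,2,3)
  P={2,7}:  v_{2} + v_{7} = 3·v_{5} + v_{9}  so sig = (2; 1,3)
  P={4,7}:  v_{4} + v_{7} = 2·v_{0} + 2·v_{5} + 2·v_{9}  so sig = (2; 2,2,2)
  P={2,9,10}:  v_{2} + v_{9} + v_{10} = 0  so sig = (3; —)
  P={1,2,3}:  v_{1} + v_{2} + v_{3} = v_{5}  so sig = (3; 1)
  P={5,9,10}:  v_{5} + v_{9} + v_{10} = v_{1} + v_{3}  so sig = (3; 1,1)
  P={0,9,10}:  v_{0} + v_{9} + v_{10} = 2·v_{1} + v_{3}  so sig = (3; 1,2)
  P={0,2,3}:  v_{0} + v_{2} + v_{3} = 2·v_{5}  so sig = (3; 2)
  P={0,1,2,9}:  v_{0} + v_{1} + v_{2} + v_{9} = v_{4}  so sig = (4; 1)
  P={0,3,5,9}:  v_{0} + v_{3} + v_{5} + v_{9} = v_{7}  so sig = (4; 1)

Sorted signature multiset PRS(X):
    |P|=2: 18 collections, coeffs (), (), (1), (1), (1,1), (1,1), (1,1), (1,1,1), (1,1,1), (1,1,1), (1,1,2), (1,1,2), (1,1,2), (1,1,2), (1,2), (1,2,3), (1,3), (2,2,2)
    |P|=3: 5 collections, coeffs (), (1), (1,1), (1,2), (2)
    |P|=4: 2 collections, coeffs (1), (1)


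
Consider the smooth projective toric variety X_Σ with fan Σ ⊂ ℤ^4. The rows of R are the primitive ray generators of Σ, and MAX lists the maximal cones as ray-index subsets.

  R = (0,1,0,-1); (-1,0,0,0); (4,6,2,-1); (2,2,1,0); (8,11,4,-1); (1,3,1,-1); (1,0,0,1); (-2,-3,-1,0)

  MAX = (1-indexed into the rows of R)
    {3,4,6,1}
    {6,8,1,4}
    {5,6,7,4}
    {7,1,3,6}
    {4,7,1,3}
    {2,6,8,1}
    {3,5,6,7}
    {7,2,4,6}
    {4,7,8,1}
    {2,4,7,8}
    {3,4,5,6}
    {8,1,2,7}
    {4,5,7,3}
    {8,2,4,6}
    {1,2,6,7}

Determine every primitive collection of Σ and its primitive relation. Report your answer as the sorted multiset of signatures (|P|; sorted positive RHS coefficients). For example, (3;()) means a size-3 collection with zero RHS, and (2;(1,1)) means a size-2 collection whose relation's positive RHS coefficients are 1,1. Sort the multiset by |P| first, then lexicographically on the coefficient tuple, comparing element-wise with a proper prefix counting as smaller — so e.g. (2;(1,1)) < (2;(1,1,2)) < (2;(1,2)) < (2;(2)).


Δ(Σ) — 8 vertices, 9 min non-faces:

  P={3,8}:  v_{3} + v_{8} = v_{1} + v_{4}  →  sig = (2;(1,1))
  P={5,8}:  v_{5} + v_{8} = v_{3} + v_{4}  →  sig = (2;(1,1))
  P={2,3}:  v_{2} + v_{3} = 2·v_{6} + v_{7}  →  sig = (2;(1,2))
  P={2,5}:  v_{2} + v_{5} = v_{4} + 3·v_{6} + 2·v_{7}  →  sig = (2;(1,2,3))
  P={1,5}:  v_{1} + v_{5} = 2·v_{3}  →  sig = (2;(2))
  P={6,7,8}:  v_{6} + v_{7} + v_{8} = 0  →  sig = (3;())
  P={1,2,4}:  v_{1} + v_{2} + v_{4} = v_{6}  →  sig = (3;(1))
  P={1,4,6,7}:  v_{1} + v_{4} + v_{6} + v_{7} = v_{3}  →  sig = (4;(1))
  P={3,4,6,7}:  v_{3} + v_{4} + v_{6} + v_{7} = v_{5}  →  sig = (4;(1))

Sorted signature multiset PRS(X):
[(2;(1,1)), (2;(1,1)), (2;(1,2)), (2;(1,2,3)), (2;(2)), (3;()), (3;(1)), (4;(1)), (4;(1))]


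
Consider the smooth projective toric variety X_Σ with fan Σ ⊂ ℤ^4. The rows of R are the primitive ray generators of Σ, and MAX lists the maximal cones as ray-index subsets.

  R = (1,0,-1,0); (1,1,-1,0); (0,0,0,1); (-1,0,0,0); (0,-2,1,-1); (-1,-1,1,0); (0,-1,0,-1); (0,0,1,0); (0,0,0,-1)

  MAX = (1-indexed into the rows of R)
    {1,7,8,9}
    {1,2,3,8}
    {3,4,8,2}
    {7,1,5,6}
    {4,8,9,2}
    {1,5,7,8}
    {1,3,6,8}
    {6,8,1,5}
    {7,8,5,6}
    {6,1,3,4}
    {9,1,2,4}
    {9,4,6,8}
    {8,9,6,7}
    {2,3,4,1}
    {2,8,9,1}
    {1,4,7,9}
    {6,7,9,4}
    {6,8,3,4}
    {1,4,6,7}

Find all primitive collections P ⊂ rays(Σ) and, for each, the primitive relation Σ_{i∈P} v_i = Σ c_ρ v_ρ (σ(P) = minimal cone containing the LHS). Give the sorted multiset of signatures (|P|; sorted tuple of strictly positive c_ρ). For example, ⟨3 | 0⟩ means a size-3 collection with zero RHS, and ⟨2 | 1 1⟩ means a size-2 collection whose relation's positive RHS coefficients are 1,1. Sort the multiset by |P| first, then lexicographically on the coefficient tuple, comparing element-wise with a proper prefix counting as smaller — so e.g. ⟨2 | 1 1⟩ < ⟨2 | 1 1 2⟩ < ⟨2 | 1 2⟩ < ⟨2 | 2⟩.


Σ has 12 primitive collections:

  • {2,6}:  v_{2} + v_{6} = 0  ⟹  sig = ⟨2 | 0⟩
  • {3,9}:  v_{3} + v_{9} = 0  ⟹  sig = ⟨2 | 0⟩
  • {2,7}:  v_{2} + v_{7} = v_{1} + v_{9}  ⟹  sig = ⟨2 | 1 1⟩
  • {3,7}:  v_{3} + v_{7} = v_{1} + v_{6}  ⟹  sig = ⟨2 | 1 1⟩
  • {4,5}:  v_{4} + v_{5} = v_{6} + v_{7}  ⟹  sig = ⟨2 | 1 1⟩
  • {2,5}:  v_{2} + v_{5} = v_{1} + v_{7} + v_{8}  ⟹  sig = ⟨2 | 1 1 1⟩
  • {5,9}:  v_{5} + v_{9} = 2·v_{7} + v_{8}  ⟹  sig = ⟨2 | 1 2⟩
  • {3,5}:  v_{3} + v_{5} = 2·v_{1} + 2·v_{6} + v_{8}  ⟹  sig = ⟨2 | 1 2 2⟩
  • {1,4,8}:  v_{1} + v_{4} + v_{8} = 0  ⟹  sig = ⟨3 | 0⟩
  • {1,6,9}:  v_{1} + v_{6} + v_{9} = v_{7}  ⟹  sig = ⟨3 | 1⟩
  • {4,7,8}:  v_{4} + v_{7} + v_{8} = v_{6} + v_{9}  ⟹  sig = ⟨3 | 1 1⟩
  • {1,6,7,8}:  v_{1} + v_{6} + v_{7} + v_{8} = v_{5}  ⟹  sig = ⟨4 | 1⟩

Hence PRS(X_Σ) =
    ⟨2 | 0⟩
    ⟨2 | 0⟩
    ⟨2 | 1 1⟩
    ⟨2 | 1 1⟩
    ⟨2 | 1 1⟩
    ⟨2 | 1 1 1⟩
    ⟨2 | 1 2⟩
    ⟨2 | 1 2 2⟩
    ⟨3 | 0⟩
    ⟨3 | 1⟩
    ⟨3 | 1 1⟩
    ⟨4 | 1⟩


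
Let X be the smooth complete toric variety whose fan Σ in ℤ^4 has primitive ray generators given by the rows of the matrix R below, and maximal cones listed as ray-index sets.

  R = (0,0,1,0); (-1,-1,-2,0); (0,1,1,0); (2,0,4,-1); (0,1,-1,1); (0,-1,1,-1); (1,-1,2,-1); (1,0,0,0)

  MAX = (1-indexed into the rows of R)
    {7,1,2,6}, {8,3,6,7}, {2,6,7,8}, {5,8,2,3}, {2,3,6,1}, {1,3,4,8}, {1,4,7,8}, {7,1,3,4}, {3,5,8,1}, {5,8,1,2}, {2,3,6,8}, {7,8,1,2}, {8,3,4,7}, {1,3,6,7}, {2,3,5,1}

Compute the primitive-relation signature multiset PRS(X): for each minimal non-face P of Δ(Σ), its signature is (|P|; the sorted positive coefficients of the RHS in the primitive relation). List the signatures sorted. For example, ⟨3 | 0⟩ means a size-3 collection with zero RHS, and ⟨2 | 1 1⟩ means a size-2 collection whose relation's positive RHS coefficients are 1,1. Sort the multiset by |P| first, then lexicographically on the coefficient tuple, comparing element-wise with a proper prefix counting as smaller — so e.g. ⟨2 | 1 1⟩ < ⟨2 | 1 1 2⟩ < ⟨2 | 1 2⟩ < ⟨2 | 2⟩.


|primitive collections| = 9. Relations:

  P = {5,6}:  v_{5} + v_{6} = 0  →  sig = ⟨2 | 0⟩
  P = {2,4}:  v_{2} + v_{4} = v_{7}  →  sig = ⟨2 | 1⟩
  P = {5,7}:  v_{5} + v_{7} = v_{1} + v_{8}  →  sig = ⟨2 | 1 1⟩
  P = {4,6}:  v_{4} + v_{6} = v_{3} + 2·v_{7}  →  sig = ⟨2 | 1 2⟩
  P = {4,5}:  v_{4} + v_{5} = 2·v_{1} + v_{3} + 2·v_{8}  →  sig = ⟨2 | 1 2 2⟩
  P = {1,6,8}:  v_{1} + v_{6} + v_{8} = v_{7}  →  sig = ⟨3 | 1⟩
  P = {2,3,7}:  v_{2} + v_{3} + v_{7} = v_{6}  →  sig = ⟨3 | 1⟩
  P = {1,2,3,8}:  v_{1} + v_{2} + v_{3} + v_{8} = 0  →  sig = ⟨4 | 0⟩
  P = {1,3,7,8}:  v_{1} + v_{3} + v_{7} + v_{8} = v_{4}  →  sig = ⟨4 | 1⟩

so the primitive-relation signature multiset is
    ⟨2 | 0⟩
    ⟨2 | 1⟩
    ⟨2 | 1 1⟩
    ⟨2 | 1 2⟩
    ⟨2 | 1 2 2⟩
    ⟨3 | 1⟩
    ⟨3 | 1⟩
    ⟨4 | 0⟩
    ⟨4 | 1⟩


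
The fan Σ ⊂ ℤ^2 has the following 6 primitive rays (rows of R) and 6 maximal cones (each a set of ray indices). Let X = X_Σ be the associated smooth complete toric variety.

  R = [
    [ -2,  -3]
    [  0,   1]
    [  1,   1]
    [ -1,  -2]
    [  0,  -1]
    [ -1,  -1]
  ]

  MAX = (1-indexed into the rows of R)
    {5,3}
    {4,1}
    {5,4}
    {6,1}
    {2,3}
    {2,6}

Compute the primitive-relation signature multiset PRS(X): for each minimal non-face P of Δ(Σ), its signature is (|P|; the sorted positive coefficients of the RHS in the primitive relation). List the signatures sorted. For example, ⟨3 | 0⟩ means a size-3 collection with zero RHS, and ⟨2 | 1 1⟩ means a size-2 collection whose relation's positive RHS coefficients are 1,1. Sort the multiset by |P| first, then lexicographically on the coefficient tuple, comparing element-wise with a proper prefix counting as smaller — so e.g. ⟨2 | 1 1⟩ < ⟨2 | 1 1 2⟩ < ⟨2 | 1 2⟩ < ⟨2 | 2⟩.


Minimal non-faces — 9 found among 6 rays, 6 max cones:

  {2,5}:  v_{2} + v_{5} = 0 — sig = ⟨2 | 0⟩
  {3,6}:  v_{3} + v_{6} = 0 — sig = ⟨2 | 0⟩
  {1,3}:  v_{1} + v_{3} = v_{4} — sig = ⟨2 | 1⟩
  {2,4}:  v_{2} + v_{4} = v_{6} — sig = ⟨2 | 1⟩
  {3,4}:  v_{3} + v_{4} = v_{5} — sig = ⟨2 | 1⟩
  {4,6}:  v_{4} + v_{6} = v_{1} — sig = ⟨2 | 1⟩
  {5,6}:  v_{5} + v_{6} = v_{4} — sig = ⟨2 | 1⟩
  {1,2}:  v_{1} + v_{2} = 2·v_{6} — sig = ⟨2 | 2⟩
  {1,5}:  v_{1} + v_{5} = 2·v_{4} — sig = ⟨2 | 2⟩

so the primitive-relation signature multiset is
[⟨2 | 0⟩, ⟨2 | 0⟩, ⟨2 | 1⟩, ⟨2 | 1⟩, ⟨2 | 1⟩, ⟨2 | 1⟩, ⟨2 | 1⟩, ⟨2 | 2⟩, ⟨2 | 2⟩]


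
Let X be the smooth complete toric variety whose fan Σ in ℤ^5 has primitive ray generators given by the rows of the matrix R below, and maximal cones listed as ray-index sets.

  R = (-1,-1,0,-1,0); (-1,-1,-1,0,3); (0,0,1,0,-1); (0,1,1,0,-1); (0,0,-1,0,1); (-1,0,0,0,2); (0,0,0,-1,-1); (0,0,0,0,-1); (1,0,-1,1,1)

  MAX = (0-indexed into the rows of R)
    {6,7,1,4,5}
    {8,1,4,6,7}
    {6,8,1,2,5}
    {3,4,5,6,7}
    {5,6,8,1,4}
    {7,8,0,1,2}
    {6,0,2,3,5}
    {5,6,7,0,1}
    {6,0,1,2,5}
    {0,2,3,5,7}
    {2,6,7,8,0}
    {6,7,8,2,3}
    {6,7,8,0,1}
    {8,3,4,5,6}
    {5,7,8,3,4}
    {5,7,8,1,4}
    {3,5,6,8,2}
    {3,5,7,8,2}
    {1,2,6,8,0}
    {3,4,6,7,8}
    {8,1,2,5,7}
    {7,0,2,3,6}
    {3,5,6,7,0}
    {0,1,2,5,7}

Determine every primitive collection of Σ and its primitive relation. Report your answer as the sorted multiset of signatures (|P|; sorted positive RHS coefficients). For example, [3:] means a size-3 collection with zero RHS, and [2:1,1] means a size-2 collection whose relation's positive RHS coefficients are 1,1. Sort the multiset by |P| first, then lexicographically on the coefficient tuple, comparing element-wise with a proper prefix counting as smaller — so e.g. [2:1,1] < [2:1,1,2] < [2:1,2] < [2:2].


Minimal non-faces — 8 found among 9 rays, 24 max cones:

  P={2,4}:  v_{2} + v_{4} = 0  ⇒ sig = [2:]
  P={1,3}:  v_{1} + v_{3} = v_{5}  ⇒ sig = [2:1]
  P={0,4}:  v_{0} + v_{4} = v_{1} + v_{6} + v_{7}  ⇒ sig = [2:1,1,1]
  P={0,3,8}:  v_{0} + v_{3} + v_{8} = 0  ⇒ sig = [3:]
  P={0,5,8}:  v_{0} + v_{5} + v_{8} = v_{1}  ⇒ sig = [3:1]
  P={1,2,6,7}:  v_{1} + v_{2} + v_{6} + v_{7} = v_{0}  ⇒ sig = [4:1]
  P={5,6,7,8}:  v_{5} + v_{6} + v_{7} + v_{8} = v_{4}  ⇒ sig = [4:1]
  P={2,5,6,7}:  v_{2} + v_{5} + v_{6} + v_{7} = v_{0} + v_{3}  ⇒ sig = [4:1,1]

Signatures (|P|; sorted positive RHS coefficients), sorted:
    [2:]
    [2:1]
    [2:1,1,1]
    [3:]
    [3:1]
    [4:1]
    [4:1]
    [4:1,1]


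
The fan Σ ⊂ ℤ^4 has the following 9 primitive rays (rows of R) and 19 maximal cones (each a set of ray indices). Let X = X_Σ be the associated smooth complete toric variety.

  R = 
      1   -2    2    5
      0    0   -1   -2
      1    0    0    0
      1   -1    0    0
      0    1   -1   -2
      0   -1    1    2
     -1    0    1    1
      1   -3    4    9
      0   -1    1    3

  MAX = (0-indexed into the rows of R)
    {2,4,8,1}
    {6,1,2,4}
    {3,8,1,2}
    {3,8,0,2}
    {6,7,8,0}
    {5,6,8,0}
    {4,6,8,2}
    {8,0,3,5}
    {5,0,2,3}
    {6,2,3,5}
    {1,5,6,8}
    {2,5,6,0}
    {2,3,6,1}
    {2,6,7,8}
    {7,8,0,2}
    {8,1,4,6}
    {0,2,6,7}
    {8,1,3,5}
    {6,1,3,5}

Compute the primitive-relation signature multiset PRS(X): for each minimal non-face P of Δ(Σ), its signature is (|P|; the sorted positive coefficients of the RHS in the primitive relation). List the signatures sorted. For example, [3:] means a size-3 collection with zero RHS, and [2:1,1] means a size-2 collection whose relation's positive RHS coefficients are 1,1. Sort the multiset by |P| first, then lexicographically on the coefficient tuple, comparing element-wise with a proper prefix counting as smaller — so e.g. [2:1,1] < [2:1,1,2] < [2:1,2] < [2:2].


Minimal non-faces — 14 found among 9 rays, 19 max cones:

  • {4,5}:  v_{4} + v_{5} = 0 ; sig = [2:]
  • {0,1}:  v_{0} + v_{1} = v_{3} + v_{8} ; sig = [2:1,1]
  • {0,4}:  v_{0} + v_{4} = v_{2} + v_{8} ; sig = [2:1,1]
  • {1,7}:  v_{1} + v_{7} = v_{0} + v_{5} ; sig = [2:1,1]
  • {3,4}:  v_{3} + v_{4} = v_{1} + v_{2} ; sig = [2:1,1]
  • {3,7}:  v_{3} + v_{7} = v_{0} + v_{2} + 2·v_{5} ; sig = [2:1,1,2]
  • {5,7}:  v_{5} + v_{7} = 2·v_{0} + v_{6} ; sig = [2:1,2]
  • {4,7}:  v_{4} + v_{7} = 2·v_{2} + v_{6} + 2·v_{8} ; sig = [2:1,2,2]
  • {1,2,5}:  v_{1} + v_{2} + v_{5} = v_{3} ; sig = [3:1]
  • {2,5,8}:  v_{2} + v_{5} + v_{8} = v_{0} ; sig = [3:1]
  • {0,3,6}:  v_{0} + v_{3} + v_{6} = v_{2} + 3·v_{5} ; sig = [3:1,3]
  • {3,6,8}:  v_{3} + v_{6} + v_{8} = 2·v_{5} ; sig = [3:2]
  • {0,2,6,8}:  v_{0} + v_{2} + v_{6} + v_{8} = v_{7} ; sig = [4:1]
  • {1,2,6,8}:  v_{1} + v_{2} + v_{6} + v_{8} = v_{5} ; sig = [4:1]

so the primitive-relation signature multiset is
[[2:], [2:1,1], [2:1,1], [2:1,1], [2:1,1], [2:1,1,2], [2:1,2], [2:1,2,2], [3:1], [3:1], [3:1,3], [3:2], [4:1], [4:1]]


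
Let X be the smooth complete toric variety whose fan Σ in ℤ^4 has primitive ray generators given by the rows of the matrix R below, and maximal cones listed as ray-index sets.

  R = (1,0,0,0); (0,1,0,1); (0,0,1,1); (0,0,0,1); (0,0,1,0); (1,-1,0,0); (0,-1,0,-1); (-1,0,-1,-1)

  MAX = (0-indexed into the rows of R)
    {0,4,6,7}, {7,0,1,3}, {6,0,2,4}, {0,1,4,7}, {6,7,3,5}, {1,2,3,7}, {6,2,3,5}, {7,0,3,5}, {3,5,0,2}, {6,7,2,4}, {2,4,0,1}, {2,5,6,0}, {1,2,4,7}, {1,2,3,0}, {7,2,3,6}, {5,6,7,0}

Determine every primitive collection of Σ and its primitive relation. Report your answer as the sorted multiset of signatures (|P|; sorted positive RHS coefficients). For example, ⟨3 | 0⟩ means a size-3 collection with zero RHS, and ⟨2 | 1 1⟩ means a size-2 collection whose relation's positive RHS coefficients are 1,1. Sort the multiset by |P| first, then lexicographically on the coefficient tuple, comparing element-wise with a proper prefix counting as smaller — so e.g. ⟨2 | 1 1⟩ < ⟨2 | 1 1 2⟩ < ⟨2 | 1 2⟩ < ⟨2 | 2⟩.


Primitive collections (7):

  P = {1,6}:  v_{1} + v_{6} = 0  ⇒ sig = ⟨2 | 0⟩
  P = {3,4}:  v_{3} + v_{4} = v_{2}  ⇒ sig = ⟨2 | 1⟩
  P = {1,5}:  v_{1} + v_{5} = v_{0} + v_{3}  ⇒ sig = ⟨2 | 1 1⟩
  P = {4,5}:  v_{4} + v_{5} = v_{0} + v_{2} + v_{6}  ⇒ sig = ⟨2 | 1 1 1⟩
  P = {0,2,7}:  v_{0} + v_{2} + v_{7} = 0  ⇒ sig = ⟨3 | 0⟩
  P = {0,3,6}:  v_{0} + v_{3} + v_{6} = v_{5}  ⇒ sig = ⟨3 | 1⟩
  P = {2,5,7}:  v_{2} + v_{5} + v_{7} = v_{3} + v_{6}  ⇒ sig = ⟨3 | 1 1⟩

Signatures (|P|; sorted positive RHS coefficients), sorted:
    |P|=2: 4 collections, coeffs (), (1), (1,1), (1,1,1)
    |P|=3: 3 collections, coeffs (), (1), (1,1)


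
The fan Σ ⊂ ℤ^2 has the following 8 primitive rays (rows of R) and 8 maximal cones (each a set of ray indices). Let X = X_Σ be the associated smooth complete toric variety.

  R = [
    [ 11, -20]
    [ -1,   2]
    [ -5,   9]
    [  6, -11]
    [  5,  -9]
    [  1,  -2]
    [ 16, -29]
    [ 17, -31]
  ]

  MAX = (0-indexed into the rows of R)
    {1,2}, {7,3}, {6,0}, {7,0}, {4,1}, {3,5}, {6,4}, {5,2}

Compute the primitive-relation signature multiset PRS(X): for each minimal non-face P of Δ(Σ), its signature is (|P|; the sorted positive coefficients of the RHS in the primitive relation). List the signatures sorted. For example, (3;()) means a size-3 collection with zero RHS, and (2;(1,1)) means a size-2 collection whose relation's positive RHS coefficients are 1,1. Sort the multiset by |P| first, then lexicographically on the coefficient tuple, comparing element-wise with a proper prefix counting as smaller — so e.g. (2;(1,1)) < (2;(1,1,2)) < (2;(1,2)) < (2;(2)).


20 collections generate NE(X_Σ); each relation:

  {1,5}:  v_{1} + v_{5} = 0 ; sig = (2;())
  {2,4}:  v_{2} + v_{4} = 0 ; sig = (2;())
  {0,2}:  v_{0} + v_{2} = v_{3} ; sig = (2;(1))
  {0,3}:  v_{0} + v_{3} = v_{7} ; sig = (2;(1))
  {0,4}:  v_{0} + v_{4} = v_{6} ; sig = (2;(1))
  {1,3}:  v_{1} + v_{3} = v_{4} ; sig = (2;(1))
  {1,7}:  v_{1} + v_{7} = v_{6} ; sig = (2;(1))
  {2,3}:  v_{2} + v_{3} = v_{5} ; sig = (2;(1))
  {2,6}:  v_{2} + v_{6} = v_{0} ; sig = (2;(1))
  {3,4}:  v_{3} + v_{4} = v_{0} ; sig = (2;(1))
  {4,5}:  v_{4} + v_{5} = v_{3} ; sig = (2;(1))
  {5,6}:  v_{5} + v_{6} = v_{7} ; sig = (2;(1))
  {0,1}:  v_{0} + v_{1} = 2·v_{4} ; sig = (2;(2))
  {0,5}:  v_{0} + v_{5} = 2·v_{3} ; sig = (2;(2))
  {2,7}:  v_{2} + v_{7} = 2·v_{3} ; sig = (2;(2))
  {3,6}:  v_{3} + v_{6} = 2·v_{0} ; sig = (2;(2))
  {4,7}:  v_{4} + v_{7} = 2·v_{0} ; sig = (2;(2))
  {1,6}:  v_{1} + v_{6} = 3·v_{4} ; sig = (2;(3))
  {5,7}:  v_{5} + v_{7} = 3·v_{3} ; sig = (2;(3))
  {6,7}:  v_{6} + v_{7} = 3·v_{0} ; sig = (2;(3))

Sorted signature multiset PRS(X):
    |P|=2: 20 collections, coeffs (), (), (1), (1), (1), (1), (1), (1), (1), (1), (1), (1), (2), (2), (2), (2), (2), (3), (3), (3)


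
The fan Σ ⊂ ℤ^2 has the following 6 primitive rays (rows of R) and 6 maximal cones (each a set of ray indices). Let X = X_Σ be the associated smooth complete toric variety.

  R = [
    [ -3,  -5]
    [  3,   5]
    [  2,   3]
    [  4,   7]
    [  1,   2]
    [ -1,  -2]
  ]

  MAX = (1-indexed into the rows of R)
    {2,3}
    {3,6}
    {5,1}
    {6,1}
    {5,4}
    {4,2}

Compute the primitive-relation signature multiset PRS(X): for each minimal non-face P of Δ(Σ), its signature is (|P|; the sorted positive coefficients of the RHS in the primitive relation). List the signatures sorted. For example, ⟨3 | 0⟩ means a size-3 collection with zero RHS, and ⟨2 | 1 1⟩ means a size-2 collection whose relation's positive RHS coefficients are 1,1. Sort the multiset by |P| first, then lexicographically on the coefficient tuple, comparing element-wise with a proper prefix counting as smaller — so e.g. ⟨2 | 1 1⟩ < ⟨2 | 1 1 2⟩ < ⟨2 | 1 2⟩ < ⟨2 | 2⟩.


Minimal non-faces — 9 found among 6 rays, 6 max cones:

  P={1,2}:  v_{1} + v_{2} = 0  so sig = ⟨2 | 0⟩
  P={5,6}:  v_{5} + v_{6} = 0  so sig = ⟨2 | 0⟩
  P={1,3}:  v_{1} + v_{3} = v_{6}  so sig = ⟨2 | 1⟩
  P={1,4}:  v_{1} + v_{4} = v_{5}  so sig = ⟨2 | 1⟩
  P={2,5}:  v_{2} + v_{5} = v_{4}  so sig = ⟨2 | 1⟩
  P={2,6}:  v_{2} + v_{6} = v_{3}  so sig = ⟨2 | 1⟩
  P={3,5}:  v_{3} + v_{5} = v_{2}  so sig = ⟨2 | 1⟩
  P={4,6}:  v_{4} + v_{6} = v_{2}  so sig = ⟨2 | 1⟩
  P={3,4}:  v_{3} + v_{4} = 2·v_{2}  so sig = ⟨2 | 2⟩

Signatures (|P|; sorted positive RHS coefficients), sorted:
    |P|=2: 9 collections, coeffs (), (), (1), (1), (1), (1), (1), (1), (2)


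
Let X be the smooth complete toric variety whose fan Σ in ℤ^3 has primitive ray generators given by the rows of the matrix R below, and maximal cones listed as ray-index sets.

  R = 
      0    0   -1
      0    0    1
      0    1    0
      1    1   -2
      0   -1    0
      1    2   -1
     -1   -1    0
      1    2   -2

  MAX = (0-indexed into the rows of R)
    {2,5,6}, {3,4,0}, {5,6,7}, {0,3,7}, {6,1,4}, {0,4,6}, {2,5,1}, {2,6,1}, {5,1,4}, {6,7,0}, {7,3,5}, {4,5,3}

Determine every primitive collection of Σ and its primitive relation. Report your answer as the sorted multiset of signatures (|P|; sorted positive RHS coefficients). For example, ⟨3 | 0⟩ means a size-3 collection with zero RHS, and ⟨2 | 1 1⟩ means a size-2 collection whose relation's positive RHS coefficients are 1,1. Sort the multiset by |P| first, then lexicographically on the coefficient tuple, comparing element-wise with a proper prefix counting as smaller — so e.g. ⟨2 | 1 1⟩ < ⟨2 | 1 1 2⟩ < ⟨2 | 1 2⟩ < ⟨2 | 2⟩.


Primitive collections (12):

  P={0,1}:  v_{0} + v_{1} = 0 — sig = ⟨2 | 0⟩
  P={2,4}:  v_{2} + v_{4} = 0 — sig = ⟨2 | 0⟩
  P={0,5}:  v_{0} + v_{5} = v_{7} — sig = ⟨2 | 1⟩
  P={1,7}:  v_{1} + v_{7} = v_{5} — sig = ⟨2 | 1⟩
  P={2,3}:  v_{2} + v_{3} = v_{7} — sig = ⟨2 | 1⟩
  P={4,7}:  v_{4} + v_{7} = v_{3} — sig = ⟨2 | 1⟩
  P={0,2}:  v_{0} + v_{2} = v_{5} + v_{6} — sig = ⟨2 | 1 1⟩
  P={1,3}:  v_{1} + v_{3} = v_{4} + v_{5} — sig = ⟨2 | 1 1⟩
  P={2,7}:  v_{2} + v_{7} = 2·v_{5} + v_{6} — sig = ⟨2 | 1 2⟩
  P={3,6}:  v_{3} + v_{6} = 2·v_{0} — sig = ⟨2 | 2⟩
  P={1,5,6}:  v_{1} + v_{5} + v_{6} = v_{2} — sig = ⟨3 | 1⟩
  P={4,5,6}:  v_{4} + v_{5} + v_{6} = v_{0} — sig = ⟨3 | 1⟩

Sorted signature multiset PRS(X):
{ ⟨2 | 0⟩ ×2,  ⟨2 | 1⟩ ×4,  ⟨2 | 1 1⟩ ×2,  ⟨2 | 1 2⟩,  ⟨2 | 2⟩,  ⟨3 | 1⟩ ×2 }


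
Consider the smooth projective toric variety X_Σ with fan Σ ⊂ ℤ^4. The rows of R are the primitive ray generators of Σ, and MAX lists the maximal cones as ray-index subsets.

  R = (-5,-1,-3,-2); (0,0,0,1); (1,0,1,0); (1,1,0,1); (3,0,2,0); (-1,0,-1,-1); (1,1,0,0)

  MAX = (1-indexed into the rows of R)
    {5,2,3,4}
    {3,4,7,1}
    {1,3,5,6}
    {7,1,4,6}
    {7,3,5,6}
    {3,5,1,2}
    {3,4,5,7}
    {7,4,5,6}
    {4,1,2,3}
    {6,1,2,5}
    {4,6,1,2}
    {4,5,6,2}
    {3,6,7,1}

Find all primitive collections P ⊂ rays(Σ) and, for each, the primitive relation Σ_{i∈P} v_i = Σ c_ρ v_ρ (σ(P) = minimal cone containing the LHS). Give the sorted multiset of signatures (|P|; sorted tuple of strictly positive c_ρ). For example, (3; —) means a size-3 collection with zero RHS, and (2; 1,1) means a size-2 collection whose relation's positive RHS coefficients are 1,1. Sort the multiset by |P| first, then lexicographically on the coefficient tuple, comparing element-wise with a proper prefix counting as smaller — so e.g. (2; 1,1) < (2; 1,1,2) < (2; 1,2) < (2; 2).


Primitive collections (5):

  P = {2,7}:  v_{2} + v_{7} = v_{4}  →  sig = (2; 1)
  P = {2,3,6}:  v_{2} + v_{3} + v_{6} = 0  →  sig = (3; —)
  P = {1,4,5}:  v_{1} + v_{4} + v_{5} = v_{6}  →  sig = (3; 1)
  P = {3,4,6}:  v_{3} + v_{4} + v_{6} = v_{7}  →  sig = (3; 1)
  P = {1,5,7}:  v_{1} + v_{5} + v_{7} = v_{3} + 2·v_{6}  →  sig = (3; 1,2)

Signatures (|P|; sorted positive RHS coefficients), sorted:
[(2; 1), (3; —), (3; 1), (3; 1), (3; 1,2)]


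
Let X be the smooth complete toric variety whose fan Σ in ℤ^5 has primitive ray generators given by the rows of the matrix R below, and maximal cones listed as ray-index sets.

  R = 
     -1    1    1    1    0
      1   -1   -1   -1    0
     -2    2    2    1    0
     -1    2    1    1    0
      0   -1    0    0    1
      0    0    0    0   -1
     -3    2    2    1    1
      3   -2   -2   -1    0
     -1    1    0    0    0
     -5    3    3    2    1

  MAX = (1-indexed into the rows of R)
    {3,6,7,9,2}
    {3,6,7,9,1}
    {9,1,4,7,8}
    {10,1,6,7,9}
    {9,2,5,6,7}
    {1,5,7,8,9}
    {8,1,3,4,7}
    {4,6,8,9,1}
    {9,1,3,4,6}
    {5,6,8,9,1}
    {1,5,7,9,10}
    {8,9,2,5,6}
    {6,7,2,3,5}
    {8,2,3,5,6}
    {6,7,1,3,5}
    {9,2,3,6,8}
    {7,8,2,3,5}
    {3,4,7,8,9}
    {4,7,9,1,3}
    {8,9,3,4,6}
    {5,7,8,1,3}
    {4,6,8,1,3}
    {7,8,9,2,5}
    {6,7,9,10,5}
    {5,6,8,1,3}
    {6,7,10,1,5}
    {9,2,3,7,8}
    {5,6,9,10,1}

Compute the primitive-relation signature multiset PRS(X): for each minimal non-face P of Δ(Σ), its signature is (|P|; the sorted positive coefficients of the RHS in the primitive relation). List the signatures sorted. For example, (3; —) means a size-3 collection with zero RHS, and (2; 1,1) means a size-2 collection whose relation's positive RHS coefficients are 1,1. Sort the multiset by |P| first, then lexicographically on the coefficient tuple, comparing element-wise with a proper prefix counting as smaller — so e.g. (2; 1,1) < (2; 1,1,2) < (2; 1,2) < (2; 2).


12 collections generate NE(X_Σ); each relation:

  • {1,2}:  v_{1} + v_{2} = 0  ⇒ sig = (2; —)
  • {2,4}:  v_{2} + v_{4} = v_{3} + v_{8} + v_{9}  ⇒ sig = (2; 1,1,1)
  • {4,5}:  v_{4} + v_{5} = v_{1} + v_{7} + v_{8}  ⇒ sig = (2; 1,1,1)
  • {8,10}:  v_{8} + v_{10} = v_{1} + v_{5} + v_{9}  ⇒ sig = (2; 1,1,1)
  • {2,10}:  v_{2} + v_{10} = v_{5} + v_{6} + v_{7} + v_{9}  ⇒ sig = (2; 1,1,1,1)
  • {3,10}:  v_{3} + v_{10} = v_{1} + v_{6} + 2·v_{7}  ⇒ sig = (2; 1,1,2)
  • {4,10}:  v_{4} + v_{10} = 2·v_{1} + v_{7} + v_{9}  ⇒ sig = (2; 1,1,2)
  • {6,7,8}:  v_{6} + v_{7} + v_{8} = 0  ⇒ sig = (3; —)
  • {3,5,9}:  v_{3} + v_{5} + v_{9} = v_{7}  ⇒ sig = (3; 1)
  • {4,6,7}:  v_{4} + v_{6} + v_{7} = v_{1} + v_{3} + v_{9}  ⇒ sig = (3; 1,1,1)
  • {1,3,8,9}:  v_{1} + v_{3} + v_{8} + v_{9} = v_{4}  ⇒ sig = (4; 1)
  • {1,5,6,7,9}:  v_{1} + v_{5} + v_{6} + v_{7} + v_{9} = v_{10}  ⇒ sig = (5; 1)

Hence PRS(X_Σ) =
[(2; —), (2; 1,1,1), (2; 1,1,1), (2; 1,1,1), (2; 1,1,1,1), (2; 1,1,2), (2; 1,1,2), (3; —), (3; 1), (3; 1,1,1), (4; 1), (5; 1)]


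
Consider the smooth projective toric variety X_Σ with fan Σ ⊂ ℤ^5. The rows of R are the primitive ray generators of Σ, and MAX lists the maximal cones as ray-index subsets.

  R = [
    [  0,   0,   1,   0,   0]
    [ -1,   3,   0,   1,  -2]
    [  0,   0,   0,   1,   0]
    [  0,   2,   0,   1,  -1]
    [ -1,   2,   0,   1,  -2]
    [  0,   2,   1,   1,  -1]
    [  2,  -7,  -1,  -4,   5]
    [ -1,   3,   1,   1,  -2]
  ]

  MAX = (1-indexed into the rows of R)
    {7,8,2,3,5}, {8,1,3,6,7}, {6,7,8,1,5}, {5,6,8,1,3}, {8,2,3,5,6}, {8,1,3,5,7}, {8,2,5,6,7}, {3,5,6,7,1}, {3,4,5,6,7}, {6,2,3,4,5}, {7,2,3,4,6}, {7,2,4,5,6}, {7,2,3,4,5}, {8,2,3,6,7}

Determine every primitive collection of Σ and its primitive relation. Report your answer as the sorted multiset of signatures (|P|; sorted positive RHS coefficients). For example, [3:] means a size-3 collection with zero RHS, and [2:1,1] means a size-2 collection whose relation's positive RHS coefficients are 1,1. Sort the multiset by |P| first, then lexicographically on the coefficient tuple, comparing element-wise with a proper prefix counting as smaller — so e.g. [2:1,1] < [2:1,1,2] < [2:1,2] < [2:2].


The 5 primitive collections of Σ (r=8, n=5):

  • {1,2}:  v_{1} + v_{2} = v_{8} — sig = [2:1]
  • {1,4}:  v_{1} + v_{4} = v_{6} — sig = [2:1]
  • {4,8}:  v_{4} + v_{8} = v_{2} + v_{6} — sig = [2:1,1]
  • {2,3,5,6,7}:  v_{2} + v_{3} + v_{5} + v_{6} + v_{7} = 0 — sig = [5:]
  • {3,5,6,7,8}:  v_{3} + v_{5} + v_{6} + v_{7} + v_{8} = v_{1} — sig = [5:1]

Hence PRS(X_Σ) =
    [2:1]
    [2:1]
    [2:1,1]
    [5:]
    [5:1]
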